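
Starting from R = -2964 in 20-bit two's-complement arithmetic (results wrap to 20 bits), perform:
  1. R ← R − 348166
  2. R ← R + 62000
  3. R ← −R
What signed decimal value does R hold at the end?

289130

Start: R = -2964 = 11111111010001101100.
R = -2964 − 348166 = -351130 = 10101010010001100110
R = -351130 + 62000 = -289130 = 10111001011010010110
R = −(-289130) = 289130 = 01000110100101101010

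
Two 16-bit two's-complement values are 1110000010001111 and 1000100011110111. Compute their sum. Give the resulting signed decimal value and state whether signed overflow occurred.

1110000010001111 = -8049 (signed)
1000100011110111 = -30473 (signed)
  1110000010001111
+ 1000100011110111
= 0110100110000110  (discard carry-out 1)
Result 0110100110000110: MSB = 0 → value 27014.
Both addends are negative but the stored result is non-negative: signed overflow. The true value -8049 + (-30473) = -38522 lies outside [-32768, 32767].

27014; overflow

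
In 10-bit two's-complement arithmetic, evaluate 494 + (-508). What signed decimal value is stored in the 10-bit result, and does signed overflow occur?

494 → 0111101110
-508 → 1000000100
  0111101110
+ 1000000100
= 1111110010
Result 1111110010: MSB = 1 → 1010 − 1024 = -14.
Addends have opposite signs, so signed overflow cannot occur.

-14; no overflow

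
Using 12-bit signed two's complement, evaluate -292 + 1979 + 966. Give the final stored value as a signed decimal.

-1443

-292 + 1979 = 1687 (011010010111)
1687 + 966 = 2653 → wraps to -1443 (101001011101)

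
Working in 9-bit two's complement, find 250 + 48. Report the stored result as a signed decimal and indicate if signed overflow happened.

250 → 011111010
48 → 000110000
  011111010
+ 000110000
= 100101010
Result 100101010: MSB = 1 → 298 − 512 = -214.
Both addends are non-negative but the stored result is negative: signed overflow. The true value 250 + 48 = 298 lies outside [-256, 255].

-214; overflow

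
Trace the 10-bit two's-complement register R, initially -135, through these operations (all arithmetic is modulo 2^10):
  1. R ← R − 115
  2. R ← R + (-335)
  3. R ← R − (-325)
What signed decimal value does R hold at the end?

Start: R = -135 = 1101111001.
R = -135 − 115 = -250 = 1100000110
R = -250 + (-335) = -585; wraps to 439 = 0110110111
R = 439 − (-325) = 764; wraps to -260 = 1011111100

-260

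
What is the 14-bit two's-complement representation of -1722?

|-1722| = 1722 = 00011010111010 in 14 bits.
Invert the bits: 11100101000101. Add 1: 11100101000110.
Check: 11100101000110 reads as 14662 − 16384 = -1722.

11100101000110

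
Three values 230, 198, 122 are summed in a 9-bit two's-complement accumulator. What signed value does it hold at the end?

38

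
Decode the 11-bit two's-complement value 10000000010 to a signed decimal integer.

-1022

MSB is 1, so the value is negative.
Invert: 01111111101. Add 1: 01111111110 = 1022. So the value is −1022.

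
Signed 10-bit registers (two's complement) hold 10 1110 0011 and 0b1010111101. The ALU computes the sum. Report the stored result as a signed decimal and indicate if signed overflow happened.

10 1110 0011 → 1011100011 = -285 (signed)
0b1010111101 → 1010111101 = -323 (signed)
  1011100011
+ 1010111101
= 0110100000  (discard carry-out 1)
Result 0110100000: MSB = 0 → value 416.
Both addends are negative but the stored result is non-negative: signed overflow. The true value -285 + (-323) = -608 lies outside [-512, 511].

416; overflow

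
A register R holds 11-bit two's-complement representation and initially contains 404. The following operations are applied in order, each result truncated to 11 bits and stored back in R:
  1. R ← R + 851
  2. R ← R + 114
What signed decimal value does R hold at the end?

-679

Start: R = 404 = 00110010100.
R = 404 + 851 = 1255; wraps to -793 = 10011100111
R = -793 + 114 = -679 = 10101011001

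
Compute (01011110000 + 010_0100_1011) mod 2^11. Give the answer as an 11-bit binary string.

  01011110000
+ 01001001011
= 10100111011

10100111011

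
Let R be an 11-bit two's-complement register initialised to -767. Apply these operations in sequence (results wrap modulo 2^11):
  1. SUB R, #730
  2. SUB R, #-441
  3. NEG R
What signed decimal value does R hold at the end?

Start: R = -767 = 10100000001.
R = -767 − 730 = -1497; wraps to 551 = 01000100111
R = 551 − (-441) = 992 = 01111100000
R = −(992) = -992 = 10000100000

-992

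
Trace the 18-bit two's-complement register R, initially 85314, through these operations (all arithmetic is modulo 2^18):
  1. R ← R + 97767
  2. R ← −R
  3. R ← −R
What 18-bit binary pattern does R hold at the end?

101100101100101001

Start: R = 85314 = 010100110101000010.
R = 85314 + 97767 = 183081; wraps to -79063 = 101100101100101001
R = −(-79063) = 79063 = 010011010011010111
R = −(79063) = -79063 = 101100101100101001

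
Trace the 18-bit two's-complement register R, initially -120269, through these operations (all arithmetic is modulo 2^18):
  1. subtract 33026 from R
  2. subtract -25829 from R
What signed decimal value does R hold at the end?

-127466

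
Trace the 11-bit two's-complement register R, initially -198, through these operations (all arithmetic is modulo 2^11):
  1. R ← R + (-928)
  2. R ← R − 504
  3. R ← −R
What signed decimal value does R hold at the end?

-418

Start: R = -198 = 11100111010.
R = -198 + (-928) = -1126; wraps to 922 = 01110011010
R = 922 − 504 = 418 = 00110100010
R = −(418) = -418 = 11001011110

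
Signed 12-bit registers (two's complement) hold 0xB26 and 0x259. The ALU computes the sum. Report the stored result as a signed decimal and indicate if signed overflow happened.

0xB26 = 101100100110 = -1242 (signed)
0x259 = 001001011001 = 601 (signed)
  101100100110
+ 001001011001
= 110101111111
Result 110101111111: MSB = 1 → 3455 − 4096 = -641.
Addends have opposite signs, so signed overflow cannot occur.

-641; no overflow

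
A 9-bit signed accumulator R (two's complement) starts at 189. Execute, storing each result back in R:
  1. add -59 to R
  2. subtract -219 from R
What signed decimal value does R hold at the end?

-163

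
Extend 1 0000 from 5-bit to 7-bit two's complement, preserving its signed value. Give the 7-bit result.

1110000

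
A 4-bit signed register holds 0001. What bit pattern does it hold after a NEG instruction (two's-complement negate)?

Invert: 1110. Add 1: 1111.
Check: 0001 = 1, 1111 = -1.

1111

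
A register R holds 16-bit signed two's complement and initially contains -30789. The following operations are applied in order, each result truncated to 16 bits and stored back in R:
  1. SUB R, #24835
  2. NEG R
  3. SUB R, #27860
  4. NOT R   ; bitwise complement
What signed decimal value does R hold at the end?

-27765

Start: R = -30789 = 1000011110111011.
R = -30789 − 24835 = -55624; wraps to 9912 = 0010011010111000
R = −(9912) = -9912 = 1101100101001000
R = -9912 − 27860 = -37772; wraps to 27764 = 0110110001110100
R = NOT 0110110001110100 = 1001001110001011 = -27765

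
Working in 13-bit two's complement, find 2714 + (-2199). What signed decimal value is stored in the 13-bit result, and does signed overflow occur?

515; no overflow

2714 → 0101010011010
-2199 → 1011101101001
  0101010011010
+ 1011101101001
= 0001000000011  (discard carry-out 1)
Result 0001000000011: MSB = 0 → value 515.
Addends have opposite signs, so signed overflow cannot occur.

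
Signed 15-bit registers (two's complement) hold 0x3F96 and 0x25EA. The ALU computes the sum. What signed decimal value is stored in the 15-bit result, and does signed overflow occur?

-6784; overflow

0x3F96 = 011111110010110 = 16278 (signed)
0x25EA = 010010111101010 = 9706 (signed)
  011111110010110
+ 010010111101010
= 110010110000000
Result 110010110000000: MSB = 1 → 25984 − 32768 = -6784.
Both addends are non-negative but the stored result is negative: signed overflow. The true value 16278 + 9706 = 25984 lies outside [-16384, 16383].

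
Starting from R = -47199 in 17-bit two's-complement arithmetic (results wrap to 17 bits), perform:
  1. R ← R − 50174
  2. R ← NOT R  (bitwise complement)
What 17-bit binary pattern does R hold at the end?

10111110001011100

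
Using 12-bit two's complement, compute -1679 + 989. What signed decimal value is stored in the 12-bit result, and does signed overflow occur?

-690; no overflow

-1679 → 100101110001
989 → 001111011101
  100101110001
+ 001111011101
= 110101001110
Result 110101001110: MSB = 1 → 3406 − 4096 = -690.
Addends have opposite signs, so signed overflow cannot occur.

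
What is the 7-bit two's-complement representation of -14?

|-14| = 14 = 0001110 in 7 bits.
Invert the bits: 1110001. Add 1: 1110010.
Check: 1110010 reads as 114 − 128 = -14.

1110010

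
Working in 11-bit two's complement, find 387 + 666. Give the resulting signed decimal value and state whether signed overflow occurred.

387 → 00110000011
666 → 01010011010
  00110000011
+ 01010011010
= 10000011101
Result 10000011101: MSB = 1 → 1053 − 2048 = -995.
Both addends are non-negative but the stored result is negative: signed overflow. The true value 387 + 666 = 1053 lies outside [-1024, 1023].

-995; overflow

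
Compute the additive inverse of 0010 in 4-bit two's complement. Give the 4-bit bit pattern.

1110

Invert: 1101. Add 1: 1110.
Check: 0010 = 2, 1110 = -2.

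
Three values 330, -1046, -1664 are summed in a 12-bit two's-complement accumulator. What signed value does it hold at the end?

1716

330 + (-1046) = -716 (110100110100)
-716 + (-1664) = -2380 → wraps to 1716 (011010110100)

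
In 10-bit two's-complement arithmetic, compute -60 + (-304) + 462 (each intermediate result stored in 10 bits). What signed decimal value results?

98

-60 + (-304) = -364 (1010010100)
-364 + 462 = 98 (0001100010)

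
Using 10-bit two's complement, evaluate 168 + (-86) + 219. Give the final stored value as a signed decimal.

301

168 + (-86) = 82 (0001010010)
82 + 219 = 301 (0100101101)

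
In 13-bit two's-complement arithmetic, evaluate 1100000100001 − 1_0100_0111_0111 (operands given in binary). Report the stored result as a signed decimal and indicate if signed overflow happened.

1100000100001 = -2015 (signed)
1_0100_0111_0111 → 1010001110111 = -2953 (signed)
Subtract via negate-and-add: invert 1010001110111 + 1 = 0101110001001 (i.e. 2953).
  1100000100001
+ 0101110001001
= 0001110101010  (discard carry-out 1)
Result 0001110101010: MSB = 0 → value 938.
Addends (after negating the subtrahend) have opposite signs, so signed overflow cannot occur.

938; no overflow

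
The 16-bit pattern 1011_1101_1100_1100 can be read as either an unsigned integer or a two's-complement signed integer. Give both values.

unsigned = 48588, signed = -16948

Unsigned: 1011110111001100 = 48588.
Signed: MSB=1 → 48588 − 65536 = -16948.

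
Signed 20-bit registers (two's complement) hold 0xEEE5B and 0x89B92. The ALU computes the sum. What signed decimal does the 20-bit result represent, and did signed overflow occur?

494061; overflow

0xEEE5B = 11101110111001011011 = -70053 (signed)
0x89B92 = 10001001101110010010 = -484462 (signed)
  11101110111001011011
+ 10001001101110010010
= 01111000100111101101  (discard carry-out 1)
Result 01111000100111101101: MSB = 0 → value 494061.
Both addends are negative but the stored result is non-negative: signed overflow. The true value -70053 + (-484462) = -554515 lies outside [-524288, 524287].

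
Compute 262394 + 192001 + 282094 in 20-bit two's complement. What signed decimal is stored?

-312087

262394 + 192001 = 454395 (01101110111011111011)
454395 + 282094 = 736489 → wraps to -312087 (10110011110011101001)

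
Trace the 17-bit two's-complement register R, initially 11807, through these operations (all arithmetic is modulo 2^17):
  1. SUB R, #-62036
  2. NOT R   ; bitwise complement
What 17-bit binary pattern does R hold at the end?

01101111110001100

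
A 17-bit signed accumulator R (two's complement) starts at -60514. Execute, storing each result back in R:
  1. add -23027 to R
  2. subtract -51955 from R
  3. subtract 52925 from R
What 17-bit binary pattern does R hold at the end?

Start: R = -60514 = 10001001110011110.
R = -60514 + (-23027) = -83541; wraps to 47531 = 01011100110101011
R = 47531 − (-51955) = 99486; wraps to -31586 = 11000010010011110
R = -31586 − 52925 = -84511; wraps to 46561 = 01011010111100001

01011010111100001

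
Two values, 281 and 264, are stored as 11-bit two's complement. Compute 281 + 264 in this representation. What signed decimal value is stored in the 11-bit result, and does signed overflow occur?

281 → 00100011001
264 → 00100001000
  00100011001
+ 00100001000
= 01000100001
Result 01000100001: MSB = 0 → value 545.
Both addends are non-negative and so is the stored result: no signed overflow.

545; no overflow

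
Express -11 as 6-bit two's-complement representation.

|-11| = 11 = 001011 in 6 bits.
Invert the bits: 110100. Add 1: 110101.

110101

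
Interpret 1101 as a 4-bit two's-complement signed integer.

-3

MSB is 1, so the value is negative.
Unsigned reading: 13. Subtract 2^4 = 16: 13 − 16 = -3.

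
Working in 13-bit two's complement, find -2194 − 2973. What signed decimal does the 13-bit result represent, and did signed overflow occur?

-2194 → 1011101101110
2973 → 0101110011101
Subtract via negate-and-add: invert 0101110011101 + 1 = 1010001100011 (i.e. -2973).
  1011101101110
+ 1010001100011
= 0101111010001  (discard carry-out 1)
Result 0101111010001: MSB = 0 → value 3025.
Both addends (after negating the subtrahend) are negative but the stored result is non-negative: signed overflow. The true value -2194 − 2973 = -5167 lies outside [-4096, 4095].

3025; overflow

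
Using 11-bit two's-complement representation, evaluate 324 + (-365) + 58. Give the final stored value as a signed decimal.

324 + (-365) = -41 (11111010111)
-41 + 58 = 17 (00000010001)

17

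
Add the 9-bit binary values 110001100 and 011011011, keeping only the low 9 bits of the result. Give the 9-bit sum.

001100111

  110001100
+ 011011011
= 001100111  (discard carry-out 1)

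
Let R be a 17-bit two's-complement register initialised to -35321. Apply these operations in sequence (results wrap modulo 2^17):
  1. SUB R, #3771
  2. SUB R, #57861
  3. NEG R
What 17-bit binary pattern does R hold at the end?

Start: R = -35321 = 10111011000000111.
R = -35321 − 3771 = -39092 = 10110011101001100
R = -39092 − 57861 = -96953; wraps to 34119 = 01000010101000111
R = −(34119) = -34119 = 10111101010111001

10111101010111001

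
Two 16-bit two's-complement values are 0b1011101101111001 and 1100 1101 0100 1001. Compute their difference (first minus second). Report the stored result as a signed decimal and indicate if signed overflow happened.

-4560; no overflow

0b1011101101111001 → 1011101101111001 = -17543 (signed)
1100 1101 0100 1001 → 1100110101001001 = -12983 (signed)
Subtract via negate-and-add: invert 1100110101001001 + 1 = 0011001010110111 (i.e. 12983).
  1011101101111001
+ 0011001010110111
= 1110111000110000
Result 1110111000110000: MSB = 1 → 60976 − 65536 = -4560.
Addends (after negating the subtrahend) have opposite signs, so signed overflow cannot occur.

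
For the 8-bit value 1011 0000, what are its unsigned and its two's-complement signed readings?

Unsigned: 10110000 = 176.
Signed: MSB=1 → 176 − 256 = -80.

unsigned = 176, signed = -80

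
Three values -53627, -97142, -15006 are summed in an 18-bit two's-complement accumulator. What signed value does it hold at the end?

96369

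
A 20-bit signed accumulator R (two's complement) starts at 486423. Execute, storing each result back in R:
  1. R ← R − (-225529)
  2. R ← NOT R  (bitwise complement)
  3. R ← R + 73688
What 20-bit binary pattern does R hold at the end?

01100100001011000111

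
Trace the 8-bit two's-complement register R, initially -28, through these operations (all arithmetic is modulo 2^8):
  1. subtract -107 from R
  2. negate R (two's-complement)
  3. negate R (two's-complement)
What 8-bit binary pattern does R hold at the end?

01001111

Start: R = -28 = 11100100.
R = -28 − (-107) = 79 = 01001111
R = −(79) = -79 = 10110001
R = −(-79) = 79 = 01001111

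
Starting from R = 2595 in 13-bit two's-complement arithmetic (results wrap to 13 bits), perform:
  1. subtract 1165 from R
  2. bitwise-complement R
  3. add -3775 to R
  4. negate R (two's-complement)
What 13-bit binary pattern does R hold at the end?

Start: R = 2595 = 0101000100011.
R = 2595 − 1165 = 1430 = 0010110010110
R = NOT 0010110010110 = 1101001101001 = -1431
R = -1431 + (-3775) = -5206; wraps to 2986 = 0101110101010
R = −(2986) = -2986 = 1010001010110

1010001010110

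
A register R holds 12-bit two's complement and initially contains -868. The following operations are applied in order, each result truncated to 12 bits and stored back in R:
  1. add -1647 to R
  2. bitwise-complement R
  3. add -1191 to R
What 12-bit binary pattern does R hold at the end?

010100101011

Start: R = -868 = 110010011100.
R = -868 + (-1647) = -2515; wraps to 1581 = 011000101101
R = NOT 011000101101 = 100111010010 = -1582
R = -1582 + (-1191) = -2773; wraps to 1323 = 010100101011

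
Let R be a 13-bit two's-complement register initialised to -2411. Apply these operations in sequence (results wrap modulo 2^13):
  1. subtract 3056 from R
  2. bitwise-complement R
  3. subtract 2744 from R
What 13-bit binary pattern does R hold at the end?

0101010100010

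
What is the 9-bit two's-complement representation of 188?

188 is non-negative, so write it directly in 9 bits: 010111100.

010111100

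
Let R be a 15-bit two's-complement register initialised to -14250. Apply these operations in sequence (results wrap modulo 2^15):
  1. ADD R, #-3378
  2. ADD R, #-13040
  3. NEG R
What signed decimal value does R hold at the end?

-2100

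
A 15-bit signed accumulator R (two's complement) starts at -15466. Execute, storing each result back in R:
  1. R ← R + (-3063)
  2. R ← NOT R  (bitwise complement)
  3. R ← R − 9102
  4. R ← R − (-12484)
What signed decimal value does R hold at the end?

Start: R = -15466 = 100001110010110.
R = -15466 + (-3063) = -18529; wraps to 14239 = 011011110011111
R = NOT 011011110011111 = 100100001100000 = -14240
R = -14240 − 9102 = -23342; wraps to 9426 = 010010011010010
R = 9426 − (-12484) = 21910; wraps to -10858 = 101010110010110

-10858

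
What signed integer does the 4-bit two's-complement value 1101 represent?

MSB is 1, so the value is negative.
Unsigned reading: 13. Subtract 2^4 = 16: 13 − 16 = -3.

-3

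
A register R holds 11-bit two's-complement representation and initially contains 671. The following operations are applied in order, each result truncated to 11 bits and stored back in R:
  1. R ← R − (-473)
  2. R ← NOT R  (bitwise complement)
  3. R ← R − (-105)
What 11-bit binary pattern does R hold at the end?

Start: R = 671 = 01010011111.
R = 671 − (-473) = 1144; wraps to -904 = 10001111000
R = NOT 10001111000 = 01110000111 = 903
R = 903 − (-105) = 1008 = 01111110000

01111110000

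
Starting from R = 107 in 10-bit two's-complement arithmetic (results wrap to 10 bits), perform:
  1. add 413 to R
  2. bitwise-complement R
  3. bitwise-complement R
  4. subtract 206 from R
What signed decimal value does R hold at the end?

314

Start: R = 107 = 0001101011.
R = 107 + 413 = 520; wraps to -504 = 1000001000
R = NOT 1000001000 = 0111110111 = 503
R = NOT 0111110111 = 1000001000 = -504
R = -504 − 206 = -710; wraps to 314 = 0100111010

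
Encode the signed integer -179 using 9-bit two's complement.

|-179| = 179 = 010110011 in 9 bits.
Invert the bits: 101001100. Add 1: 101001101.
Check: 101001101 reads as 333 − 512 = -179.

101001101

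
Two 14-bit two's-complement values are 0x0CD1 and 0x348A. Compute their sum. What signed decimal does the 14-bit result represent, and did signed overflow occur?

0x0CD1 = 00110011010001 = 3281 (signed)
0x348A = 11010010001010 = -2934 (signed)
  00110011010001
+ 11010010001010
= 00000101011011  (discard carry-out 1)
Result 00000101011011: MSB = 0 → value 347.
Addends have opposite signs, so signed overflow cannot occur.

347; no overflow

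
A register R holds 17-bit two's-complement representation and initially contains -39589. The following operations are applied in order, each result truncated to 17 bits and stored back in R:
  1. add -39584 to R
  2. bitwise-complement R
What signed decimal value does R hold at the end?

-51900

Start: R = -39589 = 10110010101011011.
R = -39589 + (-39584) = -79173; wraps to 51899 = 01100101010111011
R = NOT 01100101010111011 = 10011010101000100 = -51900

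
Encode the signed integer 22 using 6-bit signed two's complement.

22 is non-negative, so write it directly in 6 bits: 010110.

010110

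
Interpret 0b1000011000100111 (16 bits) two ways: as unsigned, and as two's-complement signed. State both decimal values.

unsigned = 34343, signed = -31193

Unsigned: 1000011000100111 = 34343.
Signed: MSB=1 → 34343 − 65536 = -31193.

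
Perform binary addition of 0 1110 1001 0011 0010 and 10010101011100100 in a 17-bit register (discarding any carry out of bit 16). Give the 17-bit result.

00001010000010110

  01110100100110010
+ 10010101011100100
= 00001010000010110  (discard carry-out 1)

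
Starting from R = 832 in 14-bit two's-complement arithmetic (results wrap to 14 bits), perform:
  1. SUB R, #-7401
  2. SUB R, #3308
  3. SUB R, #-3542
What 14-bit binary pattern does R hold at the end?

10000100010011

Start: R = 832 = 00001101000000.
R = 832 − (-7401) = 8233; wraps to -8151 = 10000000101001
R = -8151 − 3308 = -11459; wraps to 4925 = 01001100111101
R = 4925 − (-3542) = 8467; wraps to -7917 = 10000100010011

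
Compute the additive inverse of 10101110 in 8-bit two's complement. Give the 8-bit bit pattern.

01010010

Invert: 01010001. Add 1: 01010010.
Check: 10101110 = -82, 01010010 = 82.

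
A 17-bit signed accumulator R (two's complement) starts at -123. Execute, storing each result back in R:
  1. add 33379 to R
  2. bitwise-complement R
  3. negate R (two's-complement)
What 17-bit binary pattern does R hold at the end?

01000000111101001

Start: R = -123 = 11111111110000101.
R = -123 + 33379 = 33256 = 01000000111101000
R = NOT 01000000111101000 = 10111111000010111 = -33257
R = −(-33257) = 33257 = 01000000111101001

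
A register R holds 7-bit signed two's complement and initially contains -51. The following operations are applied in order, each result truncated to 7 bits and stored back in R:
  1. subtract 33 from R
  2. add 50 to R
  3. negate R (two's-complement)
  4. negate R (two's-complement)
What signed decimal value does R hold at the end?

Start: R = -51 = 1001101.
R = -51 − 33 = -84; wraps to 44 = 0101100
R = 44 + 50 = 94; wraps to -34 = 1011110
R = −(-34) = 34 = 0100010
R = −(34) = -34 = 1011110

-34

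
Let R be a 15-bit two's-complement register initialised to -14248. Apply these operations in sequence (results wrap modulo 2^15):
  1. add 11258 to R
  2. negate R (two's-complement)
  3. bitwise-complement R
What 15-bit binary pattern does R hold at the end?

Start: R = -14248 = 100100001011000.
R = -14248 + 11258 = -2990 = 111010001010010
R = −(-2990) = 2990 = 000101110101110
R = NOT 000101110101110 = 111010001010001 = -2991

111010001010001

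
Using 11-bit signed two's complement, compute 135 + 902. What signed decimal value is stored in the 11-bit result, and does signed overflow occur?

-1011; overflow

135 → 00010000111
902 → 01110000110
  00010000111
+ 01110000110
= 10000001101
Result 10000001101: MSB = 1 → 1037 − 2048 = -1011.
Both addends are non-negative but the stored result is negative: signed overflow. The true value 135 + 902 = 1037 lies outside [-1024, 1023].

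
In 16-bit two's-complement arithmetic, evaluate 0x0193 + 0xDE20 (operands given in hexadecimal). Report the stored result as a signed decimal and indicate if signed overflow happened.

-8269; no overflow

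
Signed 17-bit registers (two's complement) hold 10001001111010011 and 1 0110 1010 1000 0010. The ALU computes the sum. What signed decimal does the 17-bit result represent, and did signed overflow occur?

10001001111010011 = -60461 (signed)
1 0110 1010 1000 0010 → 10110101010000010 = -38270 (signed)
  10001001111010011
+ 10110101010000010
= 00111111001010101  (discard carry-out 1)
Result 00111111001010101: MSB = 0 → value 32341.
Both addends are negative but the stored result is non-negative: signed overflow. The true value -60461 + (-38270) = -98731 lies outside [-65536, 65535].

32341; overflow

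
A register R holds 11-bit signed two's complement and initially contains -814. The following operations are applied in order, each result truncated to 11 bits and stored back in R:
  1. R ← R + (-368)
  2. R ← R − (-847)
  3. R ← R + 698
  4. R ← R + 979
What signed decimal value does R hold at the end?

-706

Start: R = -814 = 10011010010.
R = -814 + (-368) = -1182; wraps to 866 = 01101100010
R = 866 − (-847) = 1713; wraps to -335 = 11010110001
R = -335 + 698 = 363 = 00101101011
R = 363 + 979 = 1342; wraps to -706 = 10100111110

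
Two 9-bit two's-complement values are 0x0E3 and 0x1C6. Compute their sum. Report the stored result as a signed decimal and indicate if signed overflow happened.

0x0E3 = 011100011 = 227 (signed)
0x1C6 = 111000110 = -58 (signed)
  011100011
+ 111000110
= 010101001  (discard carry-out 1)
Result 010101001: MSB = 0 → value 169.
Addends have opposite signs, so signed overflow cannot occur.

169; no overflow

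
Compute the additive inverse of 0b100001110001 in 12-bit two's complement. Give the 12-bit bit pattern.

011110001111

Invert: 011110001110. Add 1: 011110001111.
Check: 100001110001 = -1935, 011110001111 = 1935.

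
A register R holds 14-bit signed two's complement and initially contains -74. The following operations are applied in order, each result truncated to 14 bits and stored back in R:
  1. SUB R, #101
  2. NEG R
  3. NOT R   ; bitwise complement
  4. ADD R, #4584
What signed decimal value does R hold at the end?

Start: R = -74 = 11111110110110.
R = -74 − 101 = -175 = 11111101010001
R = −(-175) = 175 = 00000010101111
R = NOT 00000010101111 = 11111101010000 = -176
R = -176 + 4584 = 4408 = 01000100111000

4408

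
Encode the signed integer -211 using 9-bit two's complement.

|-211| = 211 = 011010011 in 9 bits.
Invert the bits: 100101100. Add 1: 100101101.
Check: 100101101 reads as 301 − 512 = -211.

100101101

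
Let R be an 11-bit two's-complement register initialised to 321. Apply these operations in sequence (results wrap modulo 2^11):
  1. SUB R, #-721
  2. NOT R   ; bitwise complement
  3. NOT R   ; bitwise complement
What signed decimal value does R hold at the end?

Start: R = 321 = 00101000001.
R = 321 − (-721) = 1042; wraps to -1006 = 10000010010
R = NOT 10000010010 = 01111101101 = 1005
R = NOT 01111101101 = 10000010010 = -1006

-1006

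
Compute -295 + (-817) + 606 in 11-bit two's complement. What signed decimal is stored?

-295 + (-817) = -1112 → wraps to 936 (01110101000)
936 + 606 = 1542 → wraps to -506 (11000000110)

-506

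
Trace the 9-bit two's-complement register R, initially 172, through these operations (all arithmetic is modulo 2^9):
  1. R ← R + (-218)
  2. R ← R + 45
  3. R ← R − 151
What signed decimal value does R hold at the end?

Start: R = 172 = 010101100.
R = 172 + (-218) = -46 = 111010010
R = -46 + 45 = -1 = 111111111
R = -1 − 151 = -152 = 101101000

-152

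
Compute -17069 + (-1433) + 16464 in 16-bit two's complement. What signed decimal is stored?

-2038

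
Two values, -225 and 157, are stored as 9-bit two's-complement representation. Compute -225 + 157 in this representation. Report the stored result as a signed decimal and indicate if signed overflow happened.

-68; no overflow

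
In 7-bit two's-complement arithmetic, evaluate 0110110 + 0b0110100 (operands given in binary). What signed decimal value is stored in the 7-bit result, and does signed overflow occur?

-22; overflow

0110110 = 54 (signed)
0b0110100 → 0110100 = 52 (signed)
  0110110
+ 0110100
= 1101010
Result 1101010: MSB = 1 → 106 − 128 = -22.
Both addends are non-negative but the stored result is negative: signed overflow. The true value 54 + 52 = 106 lies outside [-64, 63].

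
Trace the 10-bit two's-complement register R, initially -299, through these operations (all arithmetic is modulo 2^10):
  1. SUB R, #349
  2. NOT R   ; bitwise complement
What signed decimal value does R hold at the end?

-377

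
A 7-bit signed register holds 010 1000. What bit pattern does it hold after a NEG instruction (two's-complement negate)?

Invert: 1010111. Add 1: 1011000.
Check: 0101000 = 40, 1011000 = -40.

1011000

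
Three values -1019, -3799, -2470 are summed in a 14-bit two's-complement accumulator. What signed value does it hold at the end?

-1019 + (-3799) = -4818 (10110100101110)
-4818 + (-2470) = -7288 (10001110001000)

-7288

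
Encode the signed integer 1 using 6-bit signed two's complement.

000001

1 is non-negative, so write it directly in 6 bits: 000001.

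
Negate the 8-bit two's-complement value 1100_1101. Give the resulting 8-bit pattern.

00110011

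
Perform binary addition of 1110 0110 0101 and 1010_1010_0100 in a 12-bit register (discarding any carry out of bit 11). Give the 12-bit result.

100100001001

  111001100101
+ 101010100100
= 100100001001  (discard carry-out 1)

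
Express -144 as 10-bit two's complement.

|-144| = 144 = 0010010000 in 10 bits.
Invert the bits: 1101101111. Add 1: 1101110000.

1101110000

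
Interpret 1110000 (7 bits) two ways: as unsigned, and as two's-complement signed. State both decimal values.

unsigned = 112, signed = -16

Unsigned: 1110000 = 112.
Signed: MSB=1 → 112 − 128 = -16.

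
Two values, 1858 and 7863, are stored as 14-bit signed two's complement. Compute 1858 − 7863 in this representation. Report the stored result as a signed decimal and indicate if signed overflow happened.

-6005; no overflow

1858 → 00011101000010
7863 → 01111010110111
Subtract via negate-and-add: invert 01111010110111 + 1 = 10000101001001 (i.e. -7863).
  00011101000010
+ 10000101001001
= 10100010001011
Result 10100010001011: MSB = 1 → 10379 − 16384 = -6005.
Addends (after negating the subtrahend) have opposite signs, so signed overflow cannot occur.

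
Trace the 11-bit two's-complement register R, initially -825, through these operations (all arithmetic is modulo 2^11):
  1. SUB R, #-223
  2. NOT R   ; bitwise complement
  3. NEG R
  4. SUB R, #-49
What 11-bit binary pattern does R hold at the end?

Start: R = -825 = 10011000111.
R = -825 − (-223) = -602 = 10110100110
R = NOT 10110100110 = 01001011001 = 601
R = −(601) = -601 = 10110100111
R = -601 − (-49) = -552 = 10111011000

10111011000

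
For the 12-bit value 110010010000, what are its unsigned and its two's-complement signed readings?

unsigned = 3216, signed = -880

Unsigned: 110010010000 = 3216.
Signed: MSB=1 → 3216 − 4096 = -880.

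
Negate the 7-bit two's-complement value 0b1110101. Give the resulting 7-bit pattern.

Invert: 0001010. Add 1: 0001011.

0001011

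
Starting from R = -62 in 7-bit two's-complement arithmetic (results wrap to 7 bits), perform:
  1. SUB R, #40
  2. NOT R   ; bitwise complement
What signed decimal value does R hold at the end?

-27

Start: R = -62 = 1000010.
R = -62 − 40 = -102; wraps to 26 = 0011010
R = NOT 0011010 = 1100101 = -27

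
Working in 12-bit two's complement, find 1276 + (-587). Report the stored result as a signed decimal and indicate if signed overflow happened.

689; no overflow

1276 → 010011111100
-587 → 110110110101
  010011111100
+ 110110110101
= 001010110001  (discard carry-out 1)
Result 001010110001: MSB = 0 → value 689.
Addends have opposite signs, so signed overflow cannot occur.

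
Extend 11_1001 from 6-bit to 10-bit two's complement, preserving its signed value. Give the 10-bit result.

MSB of 111001 is 1; replicate it into the new high bits.
1111|111001 → 1111111001 (still -7).

1111111001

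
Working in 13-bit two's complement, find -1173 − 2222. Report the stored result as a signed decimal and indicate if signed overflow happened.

-3395; no overflow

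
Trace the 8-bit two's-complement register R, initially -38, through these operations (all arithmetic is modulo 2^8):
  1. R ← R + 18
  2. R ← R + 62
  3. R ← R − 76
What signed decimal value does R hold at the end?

-34

Start: R = -38 = 11011010.
R = -38 + 18 = -20 = 11101100
R = -20 + 62 = 42 = 00101010
R = 42 − 76 = -34 = 11011110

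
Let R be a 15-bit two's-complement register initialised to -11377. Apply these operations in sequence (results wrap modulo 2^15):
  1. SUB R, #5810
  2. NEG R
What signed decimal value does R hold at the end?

Start: R = -11377 = 101001110001111.
R = -11377 − 5810 = -17187; wraps to 15581 = 011110011011101
R = −(15581) = -15581 = 100001100100011

-15581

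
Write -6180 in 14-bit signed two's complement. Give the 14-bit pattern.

10011111011100

|-6180| = 6180 = 01100000100100 in 14 bits.
Invert the bits: 10011111011011. Add 1: 10011111011100.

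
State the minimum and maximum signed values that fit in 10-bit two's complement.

min = -512, max = 511

Minimum: −2^9 = -512.
Maximum: 2^9 − 1 = 511.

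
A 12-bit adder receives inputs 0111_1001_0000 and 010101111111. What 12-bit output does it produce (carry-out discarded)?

  011110010000
+ 010101111111
= 110100001111

110100001111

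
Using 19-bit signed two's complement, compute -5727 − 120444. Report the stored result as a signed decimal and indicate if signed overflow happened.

-5727 → 1111110100110100001
120444 → 0011101011001111100
Subtract via negate-and-add: invert 0011101011001111100 + 1 = 1100010100110000100 (i.e. -120444).
  1111110100110100001
+ 1100010100110000100
= 1100001001100100101  (discard carry-out 1)
Result 1100001001100100101: MSB = 1 → 398117 − 524288 = -126171.
Both addends (after negating the subtrahend) are negative and so is the stored result: no signed overflow.

-126171; no overflow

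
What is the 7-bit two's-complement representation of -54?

1001010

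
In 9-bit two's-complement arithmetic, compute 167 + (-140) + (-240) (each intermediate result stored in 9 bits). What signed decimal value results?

167 + (-140) = 27 (000011011)
27 + (-240) = -213 (100101011)

-213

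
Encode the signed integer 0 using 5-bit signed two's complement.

0 is non-negative, so write it directly in 5 bits: 00000.

00000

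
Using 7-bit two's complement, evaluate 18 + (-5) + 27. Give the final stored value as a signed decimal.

40

18 + (-5) = 13 (0001101)
13 + 27 = 40 (0101000)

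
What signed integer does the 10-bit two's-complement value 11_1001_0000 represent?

-112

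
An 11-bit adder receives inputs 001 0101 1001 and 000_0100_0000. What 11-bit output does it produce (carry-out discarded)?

  00101011001
+ 00001000000
= 00110011001

00110011001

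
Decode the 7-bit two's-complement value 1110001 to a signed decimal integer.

MSB is 1, so the value is negative.
Unsigned reading: 113. Subtract 2^7 = 128: 113 − 128 = -15.

-15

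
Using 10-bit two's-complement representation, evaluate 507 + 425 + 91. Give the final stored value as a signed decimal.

-1

507 + 425 = 932 → wraps to -92 (1110100100)
-92 + 91 = -1 (1111111111)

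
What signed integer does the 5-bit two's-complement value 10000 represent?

-16

MSB is 1, so the value is negative.
Invert: 01111. Add 1: 10000 = 16. So the value is −16.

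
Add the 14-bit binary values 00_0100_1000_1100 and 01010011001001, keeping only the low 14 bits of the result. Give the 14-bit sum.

01100101010101

  00010010001100
+ 01010011001001
= 01100101010101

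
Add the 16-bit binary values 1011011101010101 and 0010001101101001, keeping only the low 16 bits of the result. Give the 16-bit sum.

1101101010111110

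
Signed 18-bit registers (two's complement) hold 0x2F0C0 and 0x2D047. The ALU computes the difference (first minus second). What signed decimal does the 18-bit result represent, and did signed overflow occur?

0x2F0C0 = 101111000011000000 = -69440 (signed)
0x2D047 = 101101000001000111 = -77753 (signed)
Subtract via negate-and-add: invert 101101000001000111 + 1 = 010010111110111001 (i.e. 77753).
  101111000011000000
+ 010010111110111001
= 000010000001111001  (discard carry-out 1)
Result 000010000001111001: MSB = 0 → value 8313.
Addends (after negating the subtrahend) have opposite signs, so signed overflow cannot occur.

8313; no overflow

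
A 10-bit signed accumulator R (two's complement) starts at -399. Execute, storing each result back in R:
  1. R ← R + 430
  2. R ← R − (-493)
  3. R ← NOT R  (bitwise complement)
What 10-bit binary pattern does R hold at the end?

Start: R = -399 = 1001110001.
R = -399 + 430 = 31 = 0000011111
R = 31 − (-493) = 524; wraps to -500 = 1000001100
R = NOT 1000001100 = 0111110011 = 499

0111110011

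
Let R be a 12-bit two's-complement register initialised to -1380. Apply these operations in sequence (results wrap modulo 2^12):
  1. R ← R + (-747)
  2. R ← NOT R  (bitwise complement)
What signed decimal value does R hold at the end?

-1970

Start: R = -1380 = 101010011100.
R = -1380 + (-747) = -2127; wraps to 1969 = 011110110001
R = NOT 011110110001 = 100001001110 = -1970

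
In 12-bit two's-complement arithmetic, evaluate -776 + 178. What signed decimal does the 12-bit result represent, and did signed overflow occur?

-598; no overflow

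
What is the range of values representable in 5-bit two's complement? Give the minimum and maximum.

Minimum: −2^4 = -16.
Maximum: 2^4 − 1 = 15.

min = -16, max = 15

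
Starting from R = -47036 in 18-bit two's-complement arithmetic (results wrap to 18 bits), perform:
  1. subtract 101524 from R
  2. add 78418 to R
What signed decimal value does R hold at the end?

-70142

Start: R = -47036 = 110100100001000100.
R = -47036 − 101524 = -148560; wraps to 113584 = 011011101110110000
R = 113584 + 78418 = 192002; wraps to -70142 = 101110111000000010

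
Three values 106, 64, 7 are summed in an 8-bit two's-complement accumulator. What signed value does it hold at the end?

-79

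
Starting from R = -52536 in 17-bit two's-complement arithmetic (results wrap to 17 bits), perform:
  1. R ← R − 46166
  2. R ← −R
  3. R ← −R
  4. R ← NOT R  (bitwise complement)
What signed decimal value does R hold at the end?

Start: R = -52536 = 10011001011001000.
R = -52536 − 46166 = -98702; wraps to 32370 = 00111111001110010
R = −(32370) = -32370 = 11000000110001110
R = −(-32370) = 32370 = 00111111001110010
R = NOT 00111111001110010 = 11000000110001101 = -32371

-32371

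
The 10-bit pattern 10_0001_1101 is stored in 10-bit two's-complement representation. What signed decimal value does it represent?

MSB is 1, so the value is negative.
Invert: 0111100010. Add 1: 0111100011 = 483. So the value is −483.

-483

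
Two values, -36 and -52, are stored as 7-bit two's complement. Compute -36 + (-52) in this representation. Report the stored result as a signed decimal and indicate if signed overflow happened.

40; overflow

-36 → 1011100
-52 → 1001100
  1011100
+ 1001100
= 0101000  (discard carry-out 1)
Result 0101000: MSB = 0 → value 40.
Both addends are negative but the stored result is non-negative: signed overflow. The true value -36 + (-52) = -88 lies outside [-64, 63].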